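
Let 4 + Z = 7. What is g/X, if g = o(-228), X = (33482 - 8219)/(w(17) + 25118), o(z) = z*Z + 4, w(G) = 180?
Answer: -2457520/3609 ≈ -680.94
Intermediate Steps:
Z = 3 (Z = -4 + 7 = 3)
o(z) = 4 + 3*z (o(z) = z*3 + 4 = 3*z + 4 = 4 + 3*z)
X = 3609/3614 (X = (33482 - 8219)/(180 + 25118) = 25263/25298 = 25263*(1/25298) = 3609/3614 ≈ 0.99862)
g = -680 (g = 4 + 3*(-228) = 4 - 684 = -680)
g/X = -680/3609/3614 = -680*3614/3609 = -2457520/3609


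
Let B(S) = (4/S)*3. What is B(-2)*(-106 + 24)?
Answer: 492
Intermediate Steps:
B(S) = 12/S
B(-2)*(-106 + 24) = (12/(-2))*(-106 + 24) = (12*(-½))*(-82) = -6*(-82) = 492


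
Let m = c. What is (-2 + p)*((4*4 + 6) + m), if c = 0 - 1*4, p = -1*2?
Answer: -72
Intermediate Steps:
p = -2
c = -4 (c = 0 - 4 = -4)
m = -4
(-2 + p)*((4*4 + 6) + m) = (-2 - 2)*((4*4 + 6) - 4) = -4*((16 + 6) - 4) = -4*(22 - 4) = -4*18 = -72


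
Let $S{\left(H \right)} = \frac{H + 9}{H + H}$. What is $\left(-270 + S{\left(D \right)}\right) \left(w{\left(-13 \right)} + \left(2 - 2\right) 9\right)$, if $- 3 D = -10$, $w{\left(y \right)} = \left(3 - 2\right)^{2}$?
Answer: $- \frac{5363}{20} \approx -268.15$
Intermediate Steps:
$w{\left(y \right)} = 1$ ($w{\left(y \right)} = 1^{2} = 1$)
$D = \frac{10}{3}$ ($D = \left(- \frac{1}{3}\right) \left(-10\right) = \frac{10}{3} \approx 3.3333$)
$S{\left(H \right)} = \frac{9 + H}{2 H}$
$\left(-270 + S{\left(D \right)}\right) \left(w{\left(-13 \right)} + \left(2 - 2\right) 9\right) = \left(-270 + \frac{9 + \frac{10}{3}}{2 \cdot \frac{10}{3}}\right) \left(1 + \left(2 - 2\right) 9\right) = \left(-270 + \frac{1}{2} \cdot \frac{3}{10} \cdot \frac{37}{3}\right) \left(1 + 0 \cdot 9\right) = \left(-270 + \frac{37}{20}\right) \left(1 + 0\right) = \left(- \frac{5363}{20}\right) 1 = - \frac{5363}{20}$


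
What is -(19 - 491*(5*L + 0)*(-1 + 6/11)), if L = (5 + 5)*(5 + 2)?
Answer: -859459/11 ≈ -78133.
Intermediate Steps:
L = 70 (L = 10*7 = 70)
-(19 - 491*(5*L + 0)*(-1 + 6/11)) = -(19 - 491*(5*70 + 0)*(-1 + 6/11)) = -(19 - 491*(350 + 0)*(-1 + 6*(1/11))) = -(19 - 171850*(-1 + 6/11)) = -(19 - 171850*(-5)/11) = -(19 - 491*(-1750/11)) = -(19 + 859250/11) = -1*859459/11 = -859459/11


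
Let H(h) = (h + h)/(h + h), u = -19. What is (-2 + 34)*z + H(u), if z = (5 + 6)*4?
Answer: 1409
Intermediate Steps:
H(h) = 1 (H(h) = (2*h)/((2*h)) = (2*h)*(1/(2*h)) = 1)
z = 44 (z = 11*4 = 44)
(-2 + 34)*z + H(u) = (-2 + 34)*44 + 1 = 32*44 + 1 = 1408 + 1 = 1409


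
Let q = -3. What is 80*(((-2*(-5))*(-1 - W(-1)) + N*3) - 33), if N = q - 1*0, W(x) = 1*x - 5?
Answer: 640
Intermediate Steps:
W(x) = -5 + x (W(x) = x - 5 = -5 + x)
N = -3 (N = -3 - 1*0 = -3 + 0 = -3)
80*(((-2*(-5))*(-1 - W(-1)) + N*3) - 33) = 80*(((-2*(-5))*(-1 - (-5 - 1)) - 3*3) - 33) = 80*((10*(-1 - 1*(-6)) - 9) - 33) = 80*((10*(-1 + 6) - 9) - 33) = 80*((10*5 - 9) - 33) = 80*((50 - 9) - 33) = 80*(41 - 33) = 80*8 = 640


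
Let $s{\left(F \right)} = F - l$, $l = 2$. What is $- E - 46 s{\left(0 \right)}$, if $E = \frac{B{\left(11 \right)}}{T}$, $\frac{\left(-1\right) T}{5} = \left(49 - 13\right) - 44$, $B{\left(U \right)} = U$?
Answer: $\frac{3669}{40} \approx 91.725$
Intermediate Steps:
$T = 40$ ($T = - 5 \left(\left(49 - 13\right) - 44\right) = - 5 \left(36 - 44\right) = \left(-5\right) \left(-8\right) = 40$)
$E = \frac{11}{40} \approx 0.275$
$s{\left(F \right)} = -2 + F$ ($s{\left(F \right)} = F - 2 = -2 + F$)
$- E - 46 s{\left(0 \right)} = \left(-1\right) \frac{11}{40} - 46 \left(-2 + 0\right) = - \frac{11}{40} - -92 = - \frac{11}{40} + 92 = \frac{3669}{40}$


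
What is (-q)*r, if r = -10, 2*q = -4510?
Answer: -22550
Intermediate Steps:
q = -2255 (q = (½)*(-4510) = -2255)
(-q)*r = -1*(-2255)*(-10) = 2255*(-10) = -22550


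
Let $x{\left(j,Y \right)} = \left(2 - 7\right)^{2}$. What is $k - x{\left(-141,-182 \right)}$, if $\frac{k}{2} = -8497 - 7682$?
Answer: $-32383$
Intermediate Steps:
$k = -32358$ ($k = 2 \left(-8497 - 7682\right) = 2 \left(-16179\right) = -32358$)
$x{\left(j,Y \right)} = 25$ ($x{\left(j,Y \right)} = \left(-5\right)^{2} = 25$)
$k - x{\left(-141,-182 \right)} = -32358 - 25 = -32383$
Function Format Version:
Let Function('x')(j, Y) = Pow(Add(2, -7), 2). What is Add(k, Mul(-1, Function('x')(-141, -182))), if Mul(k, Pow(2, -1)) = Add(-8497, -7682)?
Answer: -32383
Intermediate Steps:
k = -32358 (k = Mul(2, Add(-8497, -7682)) = Mul(2, -16179) = -32358)
Function('x')(j, Y) = 25 (Function('x')(j, Y) = Pow(-5, 2) = 25)
Add(k, Mul(-1, Function('x')(-141, -182))) = Add(-32358, Mul(-1, 25)) = Add(-32358, -25) = -32383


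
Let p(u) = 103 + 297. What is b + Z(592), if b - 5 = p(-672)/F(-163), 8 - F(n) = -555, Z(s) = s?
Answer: 336511/563 ≈ 597.71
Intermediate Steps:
F(n) = 563 (F(n) = 8 - 1*(-555) = 8 + 555 = 563)
p(u) = 400
b = 3215/563 (b = 5 + 400/563 = 3215/563 ≈ 5.7105)
b + Z(592) = 3215/563 + 592 = 336511/563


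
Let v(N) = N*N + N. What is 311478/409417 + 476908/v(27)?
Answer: 48872430001/77379813 ≈ 631.59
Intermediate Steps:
v(N) = N + N**2 (v(N) = N**2 + N = N + N**2)
311478/409417 + 476908/v(27) = 311478/409417 + 476908/((27*(1 + 27))) = 311478*(1/409417) + 476908/((27*28)) = 311478/409417 + 476908/756 = 311478/409417 + 476908*(1/756) = 311478/409417 + 119227/189 = 48872430001/77379813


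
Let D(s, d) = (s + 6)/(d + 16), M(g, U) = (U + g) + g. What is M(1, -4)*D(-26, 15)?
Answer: 40/31 ≈ 1.2903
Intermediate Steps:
M(g, U) = U + 2*g
D(s, d) = (6 + s)/(16 + d)
M(1, -4)*D(-26, 15) = (-4 + 2*1)*((6 - 26)/(16 + 15)) = (-4 + 2)*(-20/31) = -2*(-20)/31 = -2*(-20/31) = 40/31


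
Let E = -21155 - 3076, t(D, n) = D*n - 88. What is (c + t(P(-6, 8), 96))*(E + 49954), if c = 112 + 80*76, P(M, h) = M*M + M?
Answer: 231095432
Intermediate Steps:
P(M, h) = M + M**2 (P(M, h) = M**2 + M = M + M**2)
t(D, n) = -88 + D*n
c = 6192 (c = 112 + 6080 = 6192)
E = -24231
(c + t(P(-6, 8), 96))*(E + 49954) = (6192 + (-88 - 6*(1 - 6)*96))*(-24231 + 49954) = (6192 + (-88 - 6*(-5)*96))*25723 = (6192 + (-88 + 30*96))*25723 = (6192 + (-88 + 2880))*25723 = (6192 + 2792)*25723 = 8984*25723 = 231095432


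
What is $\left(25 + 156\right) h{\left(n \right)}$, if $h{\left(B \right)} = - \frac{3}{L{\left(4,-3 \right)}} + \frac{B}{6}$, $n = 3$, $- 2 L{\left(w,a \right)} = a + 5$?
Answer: $\frac{1267}{2} \approx 633.5$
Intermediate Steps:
$L{\left(w,a \right)} = - \frac{5}{2} - \frac{a}{2}$ ($L{\left(w,a \right)} = - \frac{a + 5}{2} = - \frac{5 + a}{2} = - \frac{5}{2} - \frac{a}{2}$)
$h{\left(B \right)} = 3 + \frac{B}{6}$ ($h{\left(B \right)} = - \frac{3}{- \frac{5}{2} - - \frac{3}{2}} + \frac{B}{6} = - \frac{3}{- \frac{5}{2} + \frac{3}{2}} + B \frac{1}{6} = - \frac{3}{-1} + \frac{B}{6} = \left(-3\right) \left(-1\right) + \frac{B}{6} = 3 + \frac{B}{6}$)
$\left(25 + 156\right) h{\left(n \right)} = \left(25 + 156\right) \left(3 + \frac{1}{6} \cdot 3\right) = 181 \left(3 + \frac{1}{2}\right) = 181 \cdot \frac{7}{2} = \frac{1267}{2}$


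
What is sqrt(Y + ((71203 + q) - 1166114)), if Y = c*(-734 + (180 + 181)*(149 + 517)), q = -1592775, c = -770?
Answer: 3*I*sqrt(20805614) ≈ 13684.0*I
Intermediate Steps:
Y = -184562840 (Y = -770*(-734 + (180 + 181)*(149 + 517)) = -770*(-734 + 361*666) = -770*(-734 + 240426) = -770*239692 = -184562840)
sqrt(Y + ((71203 + q) - 1166114)) = sqrt(-184562840 + ((71203 - 1592775) - 1166114)) = sqrt(-184562840 + (-1521572 - 1166114)) = sqrt(-184562840 - 2687686) = sqrt(-187250526) = 3*I*sqrt(20805614)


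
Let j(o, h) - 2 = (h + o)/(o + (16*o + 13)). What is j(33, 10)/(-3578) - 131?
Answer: -269045323/2053772 ≈ -131.00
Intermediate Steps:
j(o, h) = 2 + (h + o)/(13 + 17*o) (j(o, h) = 2 + (h + o)/(o + (16*o + 13)) = 2 + (h + o)/(o + (13 + 16*o)) = 2 + (h + o)/(13 + 17*o))
j(33, 10)/(-3578) - 131 = ((26 + 10 + 35*33)/(13 + 17*33))/(-3578) - 131 = ((26 + 10 + 1155)/(13 + 561))*(-1/3578) - 1*131 = (1191/574)*(-1/3578) - 131 = -1191/2053772 - 131 = -269045323/2053772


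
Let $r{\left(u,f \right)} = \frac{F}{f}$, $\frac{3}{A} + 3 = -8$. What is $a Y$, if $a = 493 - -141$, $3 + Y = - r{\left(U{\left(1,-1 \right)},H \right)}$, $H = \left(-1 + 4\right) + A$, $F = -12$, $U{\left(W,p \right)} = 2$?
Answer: $\frac{4438}{5} \approx 887.6$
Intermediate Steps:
$A = - \frac{3}{11}$ ($A = \frac{3}{-3 - 8} = \frac{3}{-11} = 3 \left(- \frac{1}{11}\right) = - \frac{3}{11} \approx -0.27273$)
$H = \frac{30}{11}$ ($H = \left(-1 + 4\right) - \frac{3}{11} = 3 - \frac{3}{11} = \frac{30}{11} \approx 2.7273$)
$r{\left(u,f \right)} = - \frac{12}{f}$
$Y = \frac{7}{5}$ ($Y = -3 - - \frac{12}{\frac{30}{11}} = -3 - \left(-12\right) \frac{11}{30} = -3 - - \frac{22}{5} = -3 + \frac{22}{5} = \frac{7}{5} \approx 1.4$)
$a = 634$ ($a = 493 + 141 = 634$)
$a Y = 634 \cdot \frac{7}{5} = \frac{4438}{5}$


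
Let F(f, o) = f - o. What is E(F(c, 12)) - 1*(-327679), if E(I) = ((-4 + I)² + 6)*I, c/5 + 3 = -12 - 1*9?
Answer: -2114585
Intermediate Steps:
c = -120 (c = -15 + 5*(-12 - 1*9) = -15 + 5*(-12 - 9) = -15 + 5*(-21) = -15 - 105 = -120)
E(I) = I*(6 + (-4 + I)²) (E(I) = (6 + (-4 + I)²)*I = I*(6 + (-4 + I)²))
E(F(c, 12)) - 1*(-327679) = (-120 - 1*12)*(6 + (-4 + (-120 - 1*12))²) - 1*(-327679) = (-120 - 12)*(6 + (-4 + (-120 - 12))²) + 327679 = -132*(6 + (-4 - 132)²) + 327679 = -132*(6 + (-136)²) + 327679 = -132*(6 + 18496) + 327679 = -132*18502 + 327679 = -2442264 + 327679 = -2114585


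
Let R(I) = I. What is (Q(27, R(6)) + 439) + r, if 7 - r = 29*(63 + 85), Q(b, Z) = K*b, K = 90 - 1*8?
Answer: -1632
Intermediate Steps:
K = 82 (K = 90 - 8 = 82)
Q(b, Z) = 82*b
r = -4285 (r = 7 - 29*(63 + 85) = 7 - 29*148 = 7 - 1*4292 = 7 - 4292 = -4285)
(Q(27, R(6)) + 439) + r = (82*27 + 439) - 4285 = (2214 + 439) - 4285 = 2653 - 4285 = -1632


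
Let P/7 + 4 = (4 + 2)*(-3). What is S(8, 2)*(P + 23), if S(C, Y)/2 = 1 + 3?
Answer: -1048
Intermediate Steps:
S(C, Y) = 8 (S(C, Y) = 2*(1 + 3) = 2*4 = 8)
P = -154 (P = -28 + 7*((4 + 2)*(-3)) = -28 + 7*(6*(-3)) = -28 + 7*(-18) = -28 - 126 = -154)
S(8, 2)*(P + 23) = 8*(-154 + 23) = 8*(-131) = -1048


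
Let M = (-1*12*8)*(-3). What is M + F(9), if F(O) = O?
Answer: 297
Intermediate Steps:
M = 288 (M = -12*8*(-3) = -96*(-3) = 288)
M + F(9) = 288 + 9 = 297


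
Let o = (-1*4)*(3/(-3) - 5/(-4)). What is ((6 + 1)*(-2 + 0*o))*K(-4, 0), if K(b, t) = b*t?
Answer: 0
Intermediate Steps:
o = -1 (o = -4*(3*(-⅓) - 5*(-¼)) = -4*(-1 + 5/4) = -4*¼ = -1)
((6 + 1)*(-2 + 0*o))*K(-4, 0) = ((6 + 1)*(-2 + 0*(-1)))*(-4*0) = (7*(-2 + 0))*0 = (7*(-2))*0 = -14*0 = 0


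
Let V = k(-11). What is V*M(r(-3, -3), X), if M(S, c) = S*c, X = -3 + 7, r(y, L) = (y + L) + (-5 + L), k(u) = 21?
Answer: -1176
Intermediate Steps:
V = 21
r(y, L) = -5 + y + 2*L (r(y, L) = (L + y) + (-5 + L) = -5 + y + 2*L)
X = 4
V*M(r(-3, -3), X) = 21*((-5 - 3 + 2*(-3))*4) = 21*((-5 - 3 - 6)*4) = 21*(-14*4) = 21*(-56) = -1176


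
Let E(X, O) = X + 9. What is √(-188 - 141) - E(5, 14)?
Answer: -14 + I*√329 ≈ -14.0 + 18.138*I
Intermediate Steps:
E(X, O) = 9 + X
√(-188 - 141) - E(5, 14) = √(-188 - 141) - (9 + 5) = √(-329) - 1*14 = I*√329 - 14 = -14 + I*√329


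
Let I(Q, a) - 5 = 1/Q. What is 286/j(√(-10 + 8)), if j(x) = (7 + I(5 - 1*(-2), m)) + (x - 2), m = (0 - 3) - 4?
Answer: 142142/5139 - 14014*I*√2/5139 ≈ 27.659 - 3.8565*I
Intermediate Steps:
m = -7 (m = -3 - 4 = -7)
I(Q, a) = 5 + 1/Q
j(x) = 71/7 + x (j(x) = (7 + (5 + 1/(5 - 1*(-2)))) + (x - 2) = (7 + (5 + 1/(5 + 2))) + (-2 + x) = (7 + (5 + 1/7)) + (-2 + x) = (7 + (5 + ⅐)) + (-2 + x) = (7 + 36/7) + (-2 + x) = 85/7 + (-2 + x) = 71/7 + x)
286/j(√(-10 + 8)) = 286/(71/7 + √(-10 + 8)) = 286/(71/7 + √(-2)) = 286/(71/7 + I*√2)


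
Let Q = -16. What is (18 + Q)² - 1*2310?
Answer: -2306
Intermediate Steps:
(18 + Q)² - 1*2310 = (18 - 16)² - 1*2310 = 2² - 2310 = 4 - 2310 = -2306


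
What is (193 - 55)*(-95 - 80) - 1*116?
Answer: -24266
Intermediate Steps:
(193 - 55)*(-95 - 80) - 1*116 = 138*(-175) - 116 = -24150 - 116 = -24266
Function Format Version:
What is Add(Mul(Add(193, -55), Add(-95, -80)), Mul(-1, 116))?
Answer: -24266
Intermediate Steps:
Add(Mul(Add(193, -55), Add(-95, -80)), Mul(-1, 116)) = Add(Mul(138, -175), -116) = Add(-24150, -116) = -24266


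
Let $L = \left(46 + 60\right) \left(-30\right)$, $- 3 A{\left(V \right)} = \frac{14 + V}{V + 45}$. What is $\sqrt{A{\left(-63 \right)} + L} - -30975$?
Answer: $30975 + \frac{i \sqrt{1030614}}{18} \approx 30975.0 + 56.4 i$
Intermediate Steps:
$A{\left(V \right)} = - \frac{14 + V}{3 \left(45 + V\right)}$ ($A{\left(V \right)} = - \frac{\left(14 + V\right) \frac{1}{V + 45}}{3} = - \frac{\left(14 + V\right) \frac{1}{45 + V}}{3} = - \frac{\frac{1}{45 + V} \left(14 + V\right)}{3} = - \frac{14 + V}{3 \left(45 + V\right)}$)
$L = -3180$ ($L = 106 \left(-30\right) = -3180$)
$\sqrt{A{\left(-63 \right)} + L} - -30975 = \sqrt{\frac{-14 - -63}{3 \left(45 - 63\right)} - 3180} - -30975 = \sqrt{\frac{-14 + 63}{3 \left(-18\right)} - 3180} + 30975 = \sqrt{\frac{1}{3} \left(- \frac{1}{18}\right) 49 - 3180} + 30975 = \sqrt{- \frac{49}{54} - 3180} + 30975 = \sqrt{- \frac{171769}{54}} + 30975 = \frac{i \sqrt{1030614}}{18} + 30975 = 30975 + \frac{i \sqrt{1030614}}{18}$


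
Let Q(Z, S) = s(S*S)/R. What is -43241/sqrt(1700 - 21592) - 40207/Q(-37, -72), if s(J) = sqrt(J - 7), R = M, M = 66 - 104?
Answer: 49286*sqrt(5177)/167 + 43241*I*sqrt(4973)/9946 ≈ 21235.0 + 306.59*I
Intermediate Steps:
M = -38
R = -38
s(J) = sqrt(-7 + J)
Q(Z, S) = -sqrt(-7 + S**2)/38 (Q(Z, S) = sqrt(-7 + S*S)/(-38) = sqrt(-7 + S**2)*(-1/38) = -sqrt(-7 + S**2)/38)
-43241/sqrt(1700 - 21592) - 40207/Q(-37, -72) = -43241/sqrt(1700 - 21592) - 40207*(-38/sqrt(-7 + (-72)**2)) = -43241*(-I*sqrt(4973)/9946) - 40207*(-38/sqrt(-7 + 5184)) = -43241*(-I*sqrt(4973)/9946) - 40207*(-38*sqrt(5177)/5177) = -(-43241)*I*sqrt(4973)/9946 - (-49286)*sqrt(5177)/167 = 43241*I*sqrt(4973)/9946 + 49286*sqrt(5177)/167 = 49286*sqrt(5177)/167 + 43241*I*sqrt(4973)/9946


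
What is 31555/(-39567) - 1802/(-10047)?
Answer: -4818301/7794699 ≈ -0.61815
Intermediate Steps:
31555/(-39567) - 1802/(-10047) = 31555*(-1/39567) - 1802*(-1/10047) = -31555/39567 + 106/591 = -4818301/7794699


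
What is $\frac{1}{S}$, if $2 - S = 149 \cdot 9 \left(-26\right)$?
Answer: $\frac{1}{34868} \approx 2.868 \cdot 10^{-5}$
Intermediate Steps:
$S = 34868$ ($S = 2 - 149 \cdot 9 \left(-26\right) = 2 - 1341 \left(-26\right) = 2 - -34866 = 2 + 34866 = 34868$)
$\frac{1}{S} = \frac{1}{34868}$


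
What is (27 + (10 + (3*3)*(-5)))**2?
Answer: 64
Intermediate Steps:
(27 + (10 + (3*3)*(-5)))**2 = (27 + (10 + 9*(-5)))**2 = (27 + (10 - 45))**2 = (27 - 35)**2 = (-8)**2 = 64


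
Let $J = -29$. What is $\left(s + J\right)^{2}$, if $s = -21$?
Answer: $2500$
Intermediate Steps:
$\left(s + J\right)^{2} = \left(-21 - 29\right)^{2} = \left(-50\right)^{2} = 2500$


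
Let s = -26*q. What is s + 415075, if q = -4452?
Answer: 530827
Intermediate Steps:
s = 115752 (s = -26*(-4452) = 115752)
s + 415075 = 115752 + 415075 = 530827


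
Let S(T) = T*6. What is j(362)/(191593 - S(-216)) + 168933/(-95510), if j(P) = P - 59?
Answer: -32556377907/18422828390 ≈ -1.7672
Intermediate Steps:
S(T) = 6*T
j(P) = -59 + P
j(362)/(191593 - S(-216)) + 168933/(-95510) = (-59 + 362)/(191593 - 6*(-216)) + 168933/(-95510) = 303/(191593 - 1*(-1296)) + 168933*(-1/95510) = 303/(191593 + 1296) - 168933/95510 = 303/192889 - 168933/95510 = -32556377907/18422828390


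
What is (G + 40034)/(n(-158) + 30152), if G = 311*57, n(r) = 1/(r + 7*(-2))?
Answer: 9934892/5186143 ≈ 1.9157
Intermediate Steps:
n(r) = 1/(-14 + r) (n(r) = 1/(r - 14) = 1/(-14 + r))
G = 17727
(G + 40034)/(n(-158) + 30152) = (17727 + 40034)/(1/(-14 - 158) + 30152) = 57761/(1/(-172) + 30152) = 57761/(-1/172 + 30152) = 57761/(5186143/172) = 57761*(172/5186143) = 9934892/5186143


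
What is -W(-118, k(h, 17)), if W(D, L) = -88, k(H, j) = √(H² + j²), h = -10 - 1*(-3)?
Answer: 88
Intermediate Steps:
h = -7 (h = -10 + 3 = -7)
-W(-118, k(h, 17)) = -1*(-88) = 88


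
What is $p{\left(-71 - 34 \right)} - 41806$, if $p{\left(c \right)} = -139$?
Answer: $-41945$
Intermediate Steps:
$p{\left(-71 - 34 \right)} - 41806 = -139 - 41806 = -41945$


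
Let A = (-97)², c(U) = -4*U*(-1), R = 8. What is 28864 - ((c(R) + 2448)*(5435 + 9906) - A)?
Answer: -38007407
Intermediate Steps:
c(U) = 4*U
A = 9409
28864 - ((c(R) + 2448)*(5435 + 9906) - A) = 28864 - ((4*8 + 2448)*(5435 + 9906) - 1*9409) = 28864 - ((32 + 2448)*15341 - 9409) = 28864 - (2480*15341 - 9409) = 28864 - (38045680 - 9409) = 28864 - 1*38036271 = 28864 - 38036271 = -38007407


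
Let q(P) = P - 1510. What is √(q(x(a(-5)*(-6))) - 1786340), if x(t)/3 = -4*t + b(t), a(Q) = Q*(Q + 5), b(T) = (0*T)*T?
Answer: 15*I*√7946 ≈ 1337.1*I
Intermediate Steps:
b(T) = 0 (b(T) = 0*T = 0)
a(Q) = Q*(5 + Q)
x(t) = -12*t (x(t) = 3*(-4*t + 0) = 3*(-4*t) = -12*t)
q(P) = -1510 + P
√(q(x(a(-5)*(-6))) - 1786340) = √((-1510 - 12*(-5*(5 - 5))*(-6)) - 1786340) = √((-1510 - 12*(-5*0)*(-6)) - 1786340) = √((-1510 - 0*(-6)) - 1786340) = √((-1510 - 12*0) - 1786340) = √((-1510 + 0) - 1786340) = √(-1510 - 1786340) = √(-1787850) = 15*I*√7946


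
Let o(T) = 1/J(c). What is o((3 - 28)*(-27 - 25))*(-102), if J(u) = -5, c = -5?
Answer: 102/5 ≈ 20.400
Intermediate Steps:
o(T) = -⅕ (o(T) = 1/(-5) = -⅕)
o((3 - 28)*(-27 - 25))*(-102) = -⅕*(-102) = 102/5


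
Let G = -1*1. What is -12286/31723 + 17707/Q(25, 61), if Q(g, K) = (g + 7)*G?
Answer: -562112313/1015136 ≈ -553.73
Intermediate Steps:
G = -1
Q(g, K) = -7 - g (Q(g, K) = (g + 7)*(-1) = (7 + g)*(-1) = -7 - g)
-12286/31723 + 17707/Q(25, 61) = -12286/31723 + 17707/(-7 - 1*25) = -12286*1/31723 + 17707/(-7 - 25) = -12286/31723 + 17707/(-32) = -12286/31723 + 17707*(-1/32) = -12286/31723 - 17707/32 = -562112313/1015136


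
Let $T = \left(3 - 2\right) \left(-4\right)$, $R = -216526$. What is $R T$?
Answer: $866104$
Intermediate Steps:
$T = -4$ ($T = 1 \left(-4\right) = -4$)
$R T = \left(-216526\right) \left(-4\right) = 866104$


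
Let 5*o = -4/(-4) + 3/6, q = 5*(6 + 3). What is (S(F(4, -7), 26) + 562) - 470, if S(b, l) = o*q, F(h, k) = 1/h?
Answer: 211/2 ≈ 105.50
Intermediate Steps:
q = 45 (q = 5*9 = 45)
o = 3/10 (o = (-4/(-4) + 3/6)/5 = (-4*(-1/4) + 3*(1/6))/5 = (1 + 1/2)/5 = (1/5)*(3/2) = 3/10 ≈ 0.30000)
S(b, l) = 27/2 (S(b, l) = (3/10)*45 = 27/2)
(S(F(4, -7), 26) + 562) - 470 = (27/2 + 562) - 470 = 1151/2 - 470 = 211/2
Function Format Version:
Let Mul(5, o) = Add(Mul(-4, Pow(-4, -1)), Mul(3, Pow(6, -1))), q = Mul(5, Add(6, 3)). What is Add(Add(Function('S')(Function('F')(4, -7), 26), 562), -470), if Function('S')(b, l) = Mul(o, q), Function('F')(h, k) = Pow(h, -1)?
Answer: Rational(211, 2) ≈ 105.50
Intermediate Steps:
q = 45 (q = Mul(5, 9) = 45)
o = Rational(3, 10) (o = Mul(Rational(1, 5), Add(Mul(-4, Pow(-4, -1)), Mul(3, Pow(6, -1)))) = Mul(Rational(1, 5), Add(Mul(-4, Rational(-1, 4)), Mul(3, Rational(1, 6)))) = Mul(Rational(1, 5), Add(1, Rational(1, 2))) = Mul(Rational(1, 5), Rational(3, 2)) = Rational(3, 10) ≈ 0.30000)
Function('S')(b, l) = Rational(27, 2) (Function('S')(b, l) = Mul(Rational(3, 10), 45) = Rational(27, 2))
Add(Add(Function('S')(Function('F')(4, -7), 26), 562), -470) = Add(Add(Rational(27, 2), 562), -470) = Add(Rational(1151, 2), -470) = Rational(211, 2)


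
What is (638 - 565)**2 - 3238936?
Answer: -3233607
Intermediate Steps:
(638 - 565)**2 - 3238936 = 73**2 - 3238936 = 5329 - 3238936 = -3233607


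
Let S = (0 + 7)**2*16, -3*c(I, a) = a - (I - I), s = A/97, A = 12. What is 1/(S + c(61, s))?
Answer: 97/76044 ≈ 0.0012756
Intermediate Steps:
s = 12/97 ≈ 0.12371
c(I, a) = -a/3 (c(I, a) = -(a - (I - I))/3 = -(a - 1*0)/3 = -(a + 0)/3 = -a/3)
S = 784 (S = 7**2*16 = 49*16 = 784)
1/(S + c(61, s)) = 1/(784 - 1/3*12/97) = 1/(784 - 4/97) = 1/(76044/97) = 97/76044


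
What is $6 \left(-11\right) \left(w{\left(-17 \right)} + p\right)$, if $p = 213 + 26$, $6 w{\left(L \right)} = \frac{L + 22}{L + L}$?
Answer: $- \frac{536261}{34} \approx -15772.0$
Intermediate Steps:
$w{\left(L \right)} = \frac{22 + L}{12 L}$ ($w{\left(L \right)} = \frac{\left(L + 22\right) \frac{1}{L + L}}{6} = \frac{\left(22 + L\right) \frac{1}{2 L}}{6} = \frac{\frac{1}{2} \frac{1}{L} \left(22 + L\right)}{6} = \frac{22 + L}{12 L}$)
$p = 239$
$6 \left(-11\right) \left(w{\left(-17 \right)} + p\right) = 6 \left(-11\right) \left(\frac{22 - 17}{12 \left(-17\right)} + 239\right) = - 66 \left(\frac{1}{12} \left(- \frac{1}{17}\right) 5 + 239\right) = - 66 \left(- \frac{5}{204} + 239\right) = \left(-66\right) \frac{48751}{204} = - \frac{536261}{34}$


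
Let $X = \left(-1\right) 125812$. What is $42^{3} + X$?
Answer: $-51724$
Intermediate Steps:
$X = -125812$
$42^{3} + X = 42^{3} - 125812 = 74088 - 125812 = -51724$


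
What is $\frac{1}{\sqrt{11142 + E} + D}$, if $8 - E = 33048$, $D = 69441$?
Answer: $\frac{69441}{4822074379} - \frac{i \sqrt{21898}}{4822074379} \approx 1.4401 \cdot 10^{-5} - 3.0688 \cdot 10^{-8} i$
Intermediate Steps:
$E = -33040$ ($E = 8 - 33048 = -33040$)
$\frac{1}{\sqrt{11142 + E} + D} = \frac{1}{\sqrt{11142 - 33040} + 69441} = \frac{1}{\sqrt{-21898} + 69441} = \frac{1}{i \sqrt{21898} + 69441} = \frac{1}{69441 + i \sqrt{21898}}$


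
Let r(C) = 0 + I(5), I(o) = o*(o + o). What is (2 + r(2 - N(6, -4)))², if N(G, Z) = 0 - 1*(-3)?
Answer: 2704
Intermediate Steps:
N(G, Z) = 3 (N(G, Z) = 0 + 3 = 3)
I(o) = 2*o² (I(o) = o*(2*o) = 2*o²)
r(C) = 50 (r(C) = 0 + 2*5² = 0 + 2*25 = 0 + 50 = 50)
(2 + r(2 - N(6, -4)))² = (2 + 50)² = 52² = 2704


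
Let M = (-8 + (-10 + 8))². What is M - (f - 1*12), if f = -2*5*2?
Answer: 132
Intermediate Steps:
f = -20 (f = -10*2 = -20)
M = 100 (M = (-8 - 2)² = (-10)² = 100)
M - (f - 1*12) = 100 - (-20 - 1*12) = 100 - (-20 - 12) = 100 - 1*(-32) = 100 + 32 = 132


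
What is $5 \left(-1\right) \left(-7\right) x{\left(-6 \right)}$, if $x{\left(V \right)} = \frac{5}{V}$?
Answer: $- \frac{175}{6} \approx -29.167$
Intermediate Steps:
$5 \left(-1\right) \left(-7\right) x{\left(-6 \right)} = 5 \left(-1\right) \left(-7\right) \frac{5}{-6} = \left(-5\right) \left(-7\right) 5 \left(- \frac{1}{6}\right) = 35 \left(- \frac{5}{6}\right) = - \frac{175}{6}$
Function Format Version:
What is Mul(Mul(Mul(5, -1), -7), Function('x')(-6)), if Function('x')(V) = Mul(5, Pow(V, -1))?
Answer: Rational(-175, 6) ≈ -29.167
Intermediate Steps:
Mul(Mul(Mul(5, -1), -7), Function('x')(-6)) = Mul(Mul(Mul(5, -1), -7), Mul(5, Pow(-6, -1))) = Mul(Mul(-5, -7), Mul(5, Rational(-1, 6))) = Mul(35, Rational(-5, 6)) = Rational(-175, 6)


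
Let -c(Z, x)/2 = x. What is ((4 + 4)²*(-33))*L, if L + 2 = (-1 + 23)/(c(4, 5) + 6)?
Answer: 15840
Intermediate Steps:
c(Z, x) = -2*x
L = -15/2 (L = -2 + (-1 + 23)/(-2*5 + 6) = -2 + 22/(-10 + 6) = -2 + 22/(-4) = -2 + 22*(-¼) = -2 - 11/2 = -15/2 ≈ -7.5000)
((4 + 4)²*(-33))*L = ((4 + 4)²*(-33))*(-15/2) = (8²*(-33))*(-15/2) = (64*(-33))*(-15/2) = -2112*(-15/2) = 15840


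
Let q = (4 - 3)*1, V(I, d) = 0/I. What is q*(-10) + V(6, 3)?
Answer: -10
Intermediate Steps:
V(I, d) = 0
q = 1 (q = 1*1 = 1)
q*(-10) + V(6, 3) = 1*(-10) + 0 = -10 + 0 = -10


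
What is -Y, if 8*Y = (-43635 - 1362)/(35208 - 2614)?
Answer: 44997/260752 ≈ 0.17257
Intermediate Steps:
Y = -44997/260752 (Y = ((-43635 - 1362)/(35208 - 2614))/8 = (-44997/32594)/8 = (-44997*1/32594)/8 = (1/8)*(-44997/32594) = -44997/260752 ≈ -0.17257)
-Y = -1*(-44997/260752) = 44997/260752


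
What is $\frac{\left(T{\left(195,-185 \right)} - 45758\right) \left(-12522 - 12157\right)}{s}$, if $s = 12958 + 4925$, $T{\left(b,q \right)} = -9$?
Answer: $\frac{1129483793}{17883} \approx 63160.0$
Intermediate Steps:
$s = 17883$
$\frac{\left(T{\left(195,-185 \right)} - 45758\right) \left(-12522 - 12157\right)}{s} = \frac{\left(-9 - 45758\right) \left(-12522 - 12157\right)}{17883} = \left(-45767\right) \left(-24679\right) \frac{1}{17883} = 1129483793 \cdot \frac{1}{17883} = \frac{1129483793}{17883}$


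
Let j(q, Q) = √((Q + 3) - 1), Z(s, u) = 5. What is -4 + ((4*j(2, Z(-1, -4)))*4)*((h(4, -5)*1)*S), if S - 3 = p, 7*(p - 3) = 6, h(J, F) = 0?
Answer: -4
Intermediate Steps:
j(q, Q) = √(2 + Q) (j(q, Q) = √((3 + Q) - 1) = √(2 + Q))
p = 27/7 (p = 3 + (⅐)*6 = 3 + 6/7 = 27/7 ≈ 3.8571)
S = 48/7 (S = 3 + 27/7 = 48/7 ≈ 6.8571)
-4 + ((4*j(2, Z(-1, -4)))*4)*((h(4, -5)*1)*S) = -4 + ((4*√(2 + 5))*4)*((0*1)*(48/7)) = -4 + ((4*√7)*4)*(0*(48/7)) = -4 + (16*√7)*0 = -4 + 0 = -4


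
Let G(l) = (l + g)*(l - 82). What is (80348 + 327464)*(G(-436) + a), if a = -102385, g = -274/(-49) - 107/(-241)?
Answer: 82788928438396/1687 ≈ 4.9075e+10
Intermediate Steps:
g = 71277/11809 (g = -274*(-1/49) - 107*(-1/241) = 274/49 + 107/241 = 71277/11809 ≈ 6.0358)
G(l) = (-82 + l)*(71277/11809 + l) (G(l) = (l + 71277/11809)*(l - 82) = (71277/11809 + l)*(-82 + l) = (-82 + l)*(71277/11809 + l))
(80348 + 327464)*(G(-436) + a) = (80348 + 327464)*((-5844714/11809 + (-436)² - 897061/11809*(-436)) - 102385) = 407812*((-5844714/11809 + 190096 + 391118596/11809) - 102385) = 407812*(375731078/1687 - 102385) = 407812*(203007583/1687) = 82788928438396/1687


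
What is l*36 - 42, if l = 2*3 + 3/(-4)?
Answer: 147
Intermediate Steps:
l = 21/4 (l = 6 + 3*(-1/4) = 6 - 3/4 = 21/4 ≈ 5.2500)
l*36 - 42 = (21/4)*36 - 42 = 189 - 42 = 147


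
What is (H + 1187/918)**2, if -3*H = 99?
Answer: 847217449/842724 ≈ 1005.3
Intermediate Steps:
H = -33 (H = -1/3*99 = -33)
(H + 1187/918)**2 = (-33 + 1187/918)**2 = (-29107/918)**2 = 847217449/842724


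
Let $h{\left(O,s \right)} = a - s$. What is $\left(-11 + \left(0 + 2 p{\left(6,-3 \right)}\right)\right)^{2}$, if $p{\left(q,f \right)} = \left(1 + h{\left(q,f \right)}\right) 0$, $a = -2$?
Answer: $121$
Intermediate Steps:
$h{\left(O,s \right)} = -2 - s$
$p{\left(q,f \right)} = 0$ ($p{\left(q,f \right)} = \left(1 - \left(2 + f\right)\right) 0 = \left(-1 - f\right) 0 = 0$)
$\left(-11 + \left(0 + 2 p{\left(6,-3 \right)}\right)\right)^{2} = \left(-11 + \left(0 + 2 \cdot 0\right)\right)^{2} = \left(-11 + \left(0 + 0\right)\right)^{2} = \left(-11 + 0\right)^{2} = \left(-11\right)^{2} = 121$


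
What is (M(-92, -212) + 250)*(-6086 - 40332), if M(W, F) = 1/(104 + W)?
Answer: -69650209/6 ≈ -1.1608e+7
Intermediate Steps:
(M(-92, -212) + 250)*(-6086 - 40332) = (1/(104 - 92) + 250)*(-6086 - 40332) = (1/12 + 250)*(-46418) = (3001/12)*(-46418) = -69650209/6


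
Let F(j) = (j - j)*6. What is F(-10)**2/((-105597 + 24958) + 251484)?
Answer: 0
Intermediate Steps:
F(j) = 0 (F(j) = 0*6 = 0)
F(-10)**2/((-105597 + 24958) + 251484) = 0**2/((-105597 + 24958) + 251484) = 0/(-80639 + 251484) = 0/170845 = 0*(1/170845) = 0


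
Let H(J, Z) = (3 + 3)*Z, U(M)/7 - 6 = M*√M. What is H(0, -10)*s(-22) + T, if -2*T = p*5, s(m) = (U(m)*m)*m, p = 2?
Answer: -1219685 + 4472160*I*√22 ≈ -1.2197e+6 + 2.0976e+7*I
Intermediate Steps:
U(M) = 42 + 7*M^(3/2) (U(M) = 42 + 7*(M*√M) = 42 + 7*M^(3/2))
H(J, Z) = 6*Z
s(m) = m²*(42 + 7*m^(3/2)) (s(m) = ((42 + 7*m^(3/2))*m)*m = (m*(42 + 7*m^(3/2)))*m = m²*(42 + 7*m^(3/2)))
T = -5 ≈ -5.0000
H(0, -10)*s(-22) + T = (6*(-10))*(7*(-22)²*(6 + (-22)^(3/2))) - 5 = -420*484*(6 - 22*I*√22) - 5 = -60*(20328 - 74536*I*√22) - 5 = (-1219680 + 4472160*I*√22) - 5 = -1219685 + 4472160*I*√22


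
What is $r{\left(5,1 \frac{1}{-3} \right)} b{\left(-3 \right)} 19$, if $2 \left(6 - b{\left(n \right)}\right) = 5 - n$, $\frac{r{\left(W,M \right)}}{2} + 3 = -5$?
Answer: $-608$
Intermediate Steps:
$r{\left(W,M \right)} = -16$ ($r{\left(W,M \right)} = -6 + 2 \left(-5\right) = -6 - 10 = -16$)
$b{\left(n \right)} = \frac{7}{2} + \frac{n}{2}$ ($b{\left(n \right)} = 6 - \frac{5 - n}{2} = 6 + \left(- \frac{5}{2} + \frac{n}{2}\right) = \frac{7}{2} + \frac{n}{2}$)
$r{\left(5,1 \frac{1}{-3} \right)} b{\left(-3 \right)} 19 = - 16 \left(\frac{7}{2} + \frac{1}{2} \left(-3\right)\right) 19 = - 16 \left(\frac{7}{2} - \frac{3}{2}\right) 19 = \left(-16\right) 2 \cdot 19 = \left(-32\right) 19 = -608$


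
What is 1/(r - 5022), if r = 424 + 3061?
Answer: -1/1537 ≈ -0.00065062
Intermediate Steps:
r = 3485
1/(r - 5022) = 1/(3485 - 5022) = 1/(-1537) = -1/1537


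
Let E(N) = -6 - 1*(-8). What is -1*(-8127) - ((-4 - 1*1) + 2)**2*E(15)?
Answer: 8109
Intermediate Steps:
E(N) = 2 (E(N) = -6 + 8 = 2)
-1*(-8127) - ((-4 - 1*1) + 2)**2*E(15) = -1*(-8127) - ((-4 - 1*1) + 2)**2*2 = 8127 - ((-4 - 1) + 2)**2*2 = 8127 - (-5 + 2)**2*2 = 8127 - (-3)**2*2 = 8127 - 9*2 = 8127 - 1*18 = 8127 - 18 = 8109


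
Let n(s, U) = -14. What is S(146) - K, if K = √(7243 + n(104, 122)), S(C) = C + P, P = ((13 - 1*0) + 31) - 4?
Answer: 186 - √7229 ≈ 100.98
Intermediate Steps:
P = 40 (P = ((13 + 0) + 31) - 4 = (13 + 31) - 4 = 44 - 4 = 40)
S(C) = 40 + C (S(C) = C + 40 = 40 + C)
K = √7229 (K = √(7243 - 14) = √7229 ≈ 85.024)
S(146) - K = (40 + 146) - √7229 = 186 - √7229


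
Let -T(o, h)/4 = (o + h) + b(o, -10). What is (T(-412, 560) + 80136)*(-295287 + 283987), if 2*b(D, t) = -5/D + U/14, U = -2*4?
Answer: -648077944650/721 ≈ -8.9886e+8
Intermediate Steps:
U = -8
b(D, t) = -2/7 - 5/(2*D) (b(D, t) = (-5/D - 8/14)/2 = (-5/D - 8*1/14)/2 = (-5/D - 4/7)/2 = (-4/7 - 5/D)/2 = -2/7 - 5/(2*D))
T(o, h) = -4*h - 4*o - 2*(-35 - 4*o)/(7*o) (T(o, h) = -4*((o + h) + (-35 - 4*o)/(14*o)) = -4*((h + o) + (-35 - 4*o)/(14*o)) = -4*(h + o + (-35 - 4*o)/(14*o)) = -4*h - 4*o - 2*(-35 - 4*o)/(7*o))
(T(-412, 560) + 80136)*(-295287 + 283987) = ((8/7 - 4*560 - 4*(-412) + 10/(-412)) + 80136)*(-295287 + 283987) = ((8/7 - 2240 + 1648 + 10*(-1/412)) + 80136)*(-11300) = ((8/7 - 2240 + 1648 - 5/206) + 80136)*(-11300) = (-852051/1442 + 80136)*(-11300) = (114704061/1442)*(-11300) = -648077944650/721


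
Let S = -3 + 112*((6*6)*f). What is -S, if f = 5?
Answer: -20157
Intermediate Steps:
S = 20157 (S = -3 + 112*((6*6)*5) = -3 + 112*(36*5) = -3 + 112*180 = -3 + 20160 = 20157)
-S = -1*20157 = -20157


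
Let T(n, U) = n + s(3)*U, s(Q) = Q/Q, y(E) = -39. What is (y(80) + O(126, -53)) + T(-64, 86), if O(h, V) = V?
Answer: -70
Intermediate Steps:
s(Q) = 1
T(n, U) = U + n (T(n, U) = n + 1*U = n + U = U + n)
(y(80) + O(126, -53)) + T(-64, 86) = (-39 - 53) + (86 - 64) = -92 + 22 = -70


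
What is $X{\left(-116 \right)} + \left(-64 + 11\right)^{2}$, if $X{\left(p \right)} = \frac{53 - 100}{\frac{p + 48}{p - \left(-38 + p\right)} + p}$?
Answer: $\frac{6287435}{2238} \approx 2809.4$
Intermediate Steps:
$X{\left(p \right)} = - \frac{47}{\frac{24}{19} + \frac{39 p}{38}}$ ($X{\left(p \right)} = - \frac{47}{\frac{48 + p}{38} + p} = - \frac{47}{\left(48 + p\right) \frac{1}{38} + p} = - \frac{47}{\left(\frac{24}{19} + \frac{p}{38}\right) + p} = - \frac{47}{\frac{24}{19} + \frac{39 p}{38}}$)
$X{\left(-116 \right)} + \left(-64 + 11\right)^{2} = - \frac{1786}{48 + 39 \left(-116\right)} + \left(-64 + 11\right)^{2} = - \frac{1786}{48 - 4524} + \left(-53\right)^{2} = - \frac{1786}{-4476} + 2809 = \left(-1786\right) \left(- \frac{1}{4476}\right) + 2809 = \frac{893}{2238} + 2809 = \frac{6287435}{2238}$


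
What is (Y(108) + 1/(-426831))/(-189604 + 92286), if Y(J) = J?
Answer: -46097747/41538339258 ≈ -0.0011098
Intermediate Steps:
(Y(108) + 1/(-426831))/(-189604 + 92286) = (108 + 1/(-426831))/(-189604 + 92286) = (108 - 1/426831)/(-97318) = (46097747/426831)*(-1/97318) = -46097747/41538339258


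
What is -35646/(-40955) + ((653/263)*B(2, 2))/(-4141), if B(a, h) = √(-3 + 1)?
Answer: 35646/40955 - 653*I*√2/1089083 ≈ 0.87037 - 0.00084794*I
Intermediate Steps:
B(a, h) = I*√2 (B(a, h) = √(-2) = I*√2)
-35646/(-40955) + ((653/263)*B(2, 2))/(-4141) = -35646/(-40955) + ((653/263)*(I*√2))/(-4141) = -35646*(-1/40955) + ((653*(1/263))*(I*√2))*(-1/4141) = 35646/40955 + (653*(I*√2)/263)*(-1/4141) = 35646/40955 + (653*I*√2/263)*(-1/4141) = 35646/40955 - 653*I*√2/1089083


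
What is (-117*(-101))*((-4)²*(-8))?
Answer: -1512576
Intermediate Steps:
(-117*(-101))*((-4)²*(-8)) = 11817*(16*(-8)) = 11817*(-128) = -1512576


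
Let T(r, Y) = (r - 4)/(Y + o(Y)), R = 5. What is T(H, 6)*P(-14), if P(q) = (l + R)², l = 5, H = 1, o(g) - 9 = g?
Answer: -100/7 ≈ -14.286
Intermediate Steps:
o(g) = 9 + g
P(q) = 100 (P(q) = (5 + 5)² = 10² = 100)
T(r, Y) = (-4 + r)/(9 + 2*Y) (T(r, Y) = (r - 4)/(Y + (9 + Y)) = (-4 + r)/(9 + 2*Y))
T(H, 6)*P(-14) = ((-4 + 1)/(9 + 2*6))*100 = (-3/(9 + 12))*100 = (-3/21)*100 = ((1/21)*(-3))*100 = -⅐*100 = -100/7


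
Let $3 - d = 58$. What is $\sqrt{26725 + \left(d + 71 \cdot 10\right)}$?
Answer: $74 \sqrt{5} \approx 165.47$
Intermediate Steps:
$d = -55$ ($d = 3 - 58 = -55$)
$\sqrt{26725 + \left(d + 71 \cdot 10\right)} = \sqrt{26725 + \left(-55 + 71 \cdot 10\right)} = \sqrt{26725 + \left(-55 + 710\right)} = \sqrt{26725 + 655} = \sqrt{27380} = 74 \sqrt{5}$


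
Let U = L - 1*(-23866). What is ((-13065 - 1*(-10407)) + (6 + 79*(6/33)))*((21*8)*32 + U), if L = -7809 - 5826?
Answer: -452821498/11 ≈ -4.1166e+7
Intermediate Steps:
L = -13635
U = 10231 (U = -13635 - 1*(-23866) = -13635 + 23866 = 10231)
((-13065 - 1*(-10407)) + (6 + 79*(6/33)))*((21*8)*32 + U) = ((-13065 - 1*(-10407)) + (6 + 79*(6/33)))*((21*8)*32 + 10231) = ((-13065 + 10407) + (6 + 79*(6*(1/33))))*(168*32 + 10231) = (-2658 + (6 + 79*(2/11)))*(5376 + 10231) = (-2658 + (6 + 158/11))*15607 = (-2658 + 224/11)*15607 = -29014/11*15607 = -452821498/11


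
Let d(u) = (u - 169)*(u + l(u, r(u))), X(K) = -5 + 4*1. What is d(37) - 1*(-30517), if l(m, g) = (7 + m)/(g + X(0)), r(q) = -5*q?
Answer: 795591/31 ≈ 25664.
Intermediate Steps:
X(K) = -1 (X(K) = -5 + 4 = -1)
l(m, g) = (7 + m)/(-1 + g) (l(m, g) = (7 + m)/(g - 1) = (7 + m)/(-1 + g))
d(u) = (-169 + u)*(u + (7 + u)/(-1 - 5*u)) (d(u) = (u - 169)*(u + (7 + u)/(-1 - 5*u)) = (-169 + u)*(u + (7 + u)/(-1 - 5*u)))
d(37) - 1*(-30517) = (1183 - 845*37**2 - 7*37 + 5*37**3)/(1 + 5*37) - 1*(-30517) = (1183 - 845*1369 - 259 + 5*50653)/(1 + 185) + 30517 = (1183 - 1156805 - 259 + 253265)/186 + 30517 = (1/186)*(-902616) + 30517 = -150436/31 + 30517 = 795591/31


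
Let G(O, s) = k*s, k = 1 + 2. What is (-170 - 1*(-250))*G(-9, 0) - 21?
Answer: -21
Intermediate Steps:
k = 3
G(O, s) = 3*s
(-170 - 1*(-250))*G(-9, 0) - 21 = (-170 - 1*(-250))*(3*0) - 21 = (-170 + 250)*0 - 21 = 80*0 - 21 = 0 - 21 = -21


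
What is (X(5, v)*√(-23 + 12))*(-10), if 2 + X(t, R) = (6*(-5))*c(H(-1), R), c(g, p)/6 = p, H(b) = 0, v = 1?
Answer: 1820*I*√11 ≈ 6036.3*I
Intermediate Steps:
c(g, p) = 6*p
X(t, R) = -2 - 180*R (X(t, R) = -2 + (6*(-5))*(6*R) = -2 - 180*R)
(X(5, v)*√(-23 + 12))*(-10) = ((-2 - 180*1)*√(-23 + 12))*(-10) = ((-2 - 180)*√(-11))*(-10) = -182*I*√11*(-10) = 1820*I*√11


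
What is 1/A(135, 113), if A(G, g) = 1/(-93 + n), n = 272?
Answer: 179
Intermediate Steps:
A(G, g) = 1/179 (A(G, g) = 1/(-93 + 272) = 1/179)
1/A(135, 113) = 1/(1/179) = 179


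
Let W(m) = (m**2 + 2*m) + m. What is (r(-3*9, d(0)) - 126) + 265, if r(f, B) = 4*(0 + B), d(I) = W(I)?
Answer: 139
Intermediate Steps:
W(m) = m**2 + 3*m
d(I) = I*(3 + I)
r(f, B) = 4*B
(r(-3*9, d(0)) - 126) + 265 = (4*(0*(3 + 0)) - 126) + 265 = (4*(0*3) - 126) + 265 = (4*0 - 126) + 265 = (0 - 126) + 265 = -126 + 265 = 139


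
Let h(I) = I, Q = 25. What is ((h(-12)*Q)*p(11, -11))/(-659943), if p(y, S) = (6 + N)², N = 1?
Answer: 4900/219981 ≈ 0.022275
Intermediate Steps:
p(y, S) = 49 (p(y, S) = (6 + 1)² = 7² = 49)
((h(-12)*Q)*p(11, -11))/(-659943) = (-12*25*49)/(-659943) = -300*49*(-1/659943) = -14700*(-1/659943) = 4900/219981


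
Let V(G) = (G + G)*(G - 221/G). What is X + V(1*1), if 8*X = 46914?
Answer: 21697/4 ≈ 5424.3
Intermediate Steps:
X = 23457/4 (X = (⅛)*46914 = 23457/4 ≈ 5864.3)
V(G) = 2*G*(G - 221/G) (V(G) = (2*G)*(G - 221/G) = 2*G*(G - 221/G))
X + V(1*1) = 23457/4 + (-442 + 2*(1*1)²) = 23457/4 + (-442 + 2*1²) = 23457/4 + (-442 + 2*1) = 23457/4 + (-442 + 2) = 23457/4 - 440 = 21697/4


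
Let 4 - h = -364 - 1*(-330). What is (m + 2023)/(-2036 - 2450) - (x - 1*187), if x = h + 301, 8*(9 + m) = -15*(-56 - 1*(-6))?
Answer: -2735919/17944 ≈ -152.47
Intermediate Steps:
h = 38 (h = 4 - (-364 - 1*(-330)) = 4 - (-364 + 330) = 4 - 1*(-34) = 4 + 34 = 38)
m = 339/4 (m = -9 + (-15*(-56 - 1*(-6)))/8 = -9 + (-15*(-56 + 6))/8 = -9 + (-15*(-50))/8 = -9 + (⅛)*750 = -9 + 375/4 = 339/4 ≈ 84.750)
x = 339 (x = 38 + 301 = 339)
(m + 2023)/(-2036 - 2450) - (x - 1*187) = (339/4 + 2023)/(-2036 - 2450) - (339 - 1*187) = (8431/4)/(-4486) - (339 - 187) = (8431/4)*(-1/4486) - 1*152 = -8431/17944 - 152 = -2735919/17944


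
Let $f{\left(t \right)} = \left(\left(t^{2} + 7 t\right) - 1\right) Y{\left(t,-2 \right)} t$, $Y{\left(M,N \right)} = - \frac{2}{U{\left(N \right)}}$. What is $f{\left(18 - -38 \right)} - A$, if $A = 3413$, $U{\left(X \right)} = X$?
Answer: $194099$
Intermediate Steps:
$Y{\left(M,N \right)} = - \frac{2}{N}$
$f{\left(t \right)} = t \left(-1 + t^{2} + 7 t\right)$ ($f{\left(t \right)} = \left(\left(t^{2} + 7 t\right) - 1\right) \left(- \frac{2}{-2}\right) t = \left(-1 + t^{2} + 7 t\right) \left(\left(-2\right) \left(- \frac{1}{2}\right)\right) t = \left(-1 + t^{2} + 7 t\right) 1 t = \left(-1 + t^{2} + 7 t\right) t = t \left(-1 + t^{2} + 7 t\right)$)
$f{\left(18 - -38 \right)} - A = \left(18 - -38\right) \left(-1 + \left(18 - -38\right)^{2} + 7 \left(18 - -38\right)\right) - 3413 = \left(18 + 38\right) \left(-1 + \left(18 + 38\right)^{2} + 7 \left(18 + 38\right)\right) - 3413 = 56 \left(-1 + 56^{2} + 7 \cdot 56\right) - 3413 = 56 \left(-1 + 3136 + 392\right) - 3413 = 56 \cdot 3527 - 3413 = 197512 - 3413 = 194099$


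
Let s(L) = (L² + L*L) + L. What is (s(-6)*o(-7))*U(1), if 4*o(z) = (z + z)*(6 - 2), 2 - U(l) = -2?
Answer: -3696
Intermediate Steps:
U(l) = 4 (U(l) = 2 - 1*(-2) = 2 + 2 = 4)
o(z) = 2*z (o(z) = ((z + z)*(6 - 2))/4 = ((2*z)*4)/4 = (8*z)/4 = 2*z)
s(L) = L + 2*L² (s(L) = (L² + L²) + L = 2*L² + L = L + 2*L²)
(s(-6)*o(-7))*U(1) = ((-6*(1 + 2*(-6)))*(2*(-7)))*4 = (-6*(1 - 12)*(-14))*4 = (-6*(-11)*(-14))*4 = (66*(-14))*4 = -924*4 = -3696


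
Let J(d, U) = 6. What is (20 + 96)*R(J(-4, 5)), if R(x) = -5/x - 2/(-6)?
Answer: -58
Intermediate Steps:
R(x) = ⅓ - 5/x (R(x) = -5/x - 2*(-⅙) = -5/x + ⅓ = ⅓ - 5/x)
(20 + 96)*R(J(-4, 5)) = (20 + 96)*((⅓)*(-15 + 6)/6) = 116*((⅓)*(⅙)*(-9)) = 116*(-½) = -58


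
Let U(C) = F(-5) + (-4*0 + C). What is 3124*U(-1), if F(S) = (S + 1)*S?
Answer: 59356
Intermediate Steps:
F(S) = S*(1 + S) (F(S) = (1 + S)*S = S*(1 + S))
U(C) = 20 + C (U(C) = -5*(1 - 5) + (-4*0 + C) = -5*(-4) + (0 + C) = 20 + C)
3124*U(-1) = 3124*(20 - 1) = 3124*19 = 59356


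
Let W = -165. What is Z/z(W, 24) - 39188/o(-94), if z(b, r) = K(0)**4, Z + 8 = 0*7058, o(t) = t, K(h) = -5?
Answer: 12245874/29375 ≈ 416.88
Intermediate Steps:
Z = -8 (Z = -8 + 0*7058 = -8 + 0 = -8)
z(b, r) = 625 (z(b, r) = (-5)**4 = 625)
Z/z(W, 24) - 39188/o(-94) = -8/625 - 39188/(-94) = -8*1/625 - 39188*(-1/94) = -8/625 + 19594/47 = 12245874/29375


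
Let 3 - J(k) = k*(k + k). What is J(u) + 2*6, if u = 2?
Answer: 7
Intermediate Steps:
J(k) = 3 - 2*k² (J(k) = 3 - k*(k + k) = 3 - k*2*k = 3 - 2*k²)
J(u) + 2*6 = (3 - 2*2²) + 2*6 = (3 - 2*4) + 12 = (3 - 8) + 12 = -5 + 12 = 7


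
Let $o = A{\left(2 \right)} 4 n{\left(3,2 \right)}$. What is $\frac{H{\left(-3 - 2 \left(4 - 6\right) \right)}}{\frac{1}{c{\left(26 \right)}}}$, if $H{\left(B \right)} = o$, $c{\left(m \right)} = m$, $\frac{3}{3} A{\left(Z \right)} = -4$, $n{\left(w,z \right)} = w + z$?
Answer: $-2080$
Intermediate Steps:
$A{\left(Z \right)} = -4$
$o = -80$ ($o = \left(-4\right) 4 \left(3 + 2\right) = \left(-16\right) 5 = -80$)
$H{\left(B \right)} = -80$
$\frac{H{\left(-3 - 2 \left(4 - 6\right) \right)}}{\frac{1}{c{\left(26 \right)}}} = - \frac{80}{\frac{1}{26}} = - 80 \frac{1}{\frac{1}{26}} = \left(-80\right) 26 = -2080$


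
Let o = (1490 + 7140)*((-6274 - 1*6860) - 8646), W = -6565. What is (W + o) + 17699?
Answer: -187950266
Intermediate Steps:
o = -187961400 (o = 8630*((-6274 - 6860) - 8646) = 8630*(-13134 - 8646) = 8630*(-21780) = -187961400)
(W + o) + 17699 = (-6565 - 187961400) + 17699 = -187967965 + 17699 = -187950266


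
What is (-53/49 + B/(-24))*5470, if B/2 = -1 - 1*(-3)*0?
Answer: -1605445/294 ≈ -5460.7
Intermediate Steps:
B = -2 (B = 2*(-1 - 1*(-3)*0) = 2*(-1 + 3*0) = 2*(-1 + 0) = 2*(-1) = -2)
(-53/49 + B/(-24))*5470 = (-53/49 - 2/(-24))*5470 = (-53*1/49 - 2*(-1/24))*5470 = (-53/49 + 1/12)*5470 = -587/588*5470 = -1605445/294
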